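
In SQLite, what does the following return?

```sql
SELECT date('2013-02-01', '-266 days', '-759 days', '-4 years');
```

Applying '-266 days' to 2013-02-01: counting 266 days back gives 2012-05-11.
Applying '-759 days' to 2012-05-11: counting 759 days back gives 2010-04-13.
Adding -4 years to 2010-04-13 gives 2006-04-13.

2006-04-13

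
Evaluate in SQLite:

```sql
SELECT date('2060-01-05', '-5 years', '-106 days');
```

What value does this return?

Adding -5 years to 2060-01-05 gives 2055-01-05.
Applying '-106 days' to 2055-01-05: counting 106 days back gives 2054-09-21.

2054-09-21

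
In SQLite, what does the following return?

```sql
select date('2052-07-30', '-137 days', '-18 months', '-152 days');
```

Applying '-137 days' to 2052-07-30: counting 137 days back gives 2052-03-15.
Adding -18 months to 2052-03-15 gives 2050-09-15.
Applying '-152 days' to 2050-09-15: counting 152 days back gives 2050-04-16.

2050-04-16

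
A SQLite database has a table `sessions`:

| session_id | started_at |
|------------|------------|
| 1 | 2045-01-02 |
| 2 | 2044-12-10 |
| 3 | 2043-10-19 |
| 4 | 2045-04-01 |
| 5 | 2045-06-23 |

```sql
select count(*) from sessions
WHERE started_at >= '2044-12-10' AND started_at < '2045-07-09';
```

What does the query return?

Rows in [2044-12-10, 2045-07-09): 2045-01-02, 2044-12-10, 2045-04-01, 2045-06-23 → 4 rows.

4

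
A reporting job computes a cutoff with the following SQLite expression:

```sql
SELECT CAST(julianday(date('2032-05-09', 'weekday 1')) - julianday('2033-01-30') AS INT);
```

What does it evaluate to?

`weekday 1` advances to the next Monday; 2032-05-09 is a Sunday, so it moves forward to 2032-05-10.
21 days remain in May 2032 after the 10th (31 − 10).
Full months from June 2032 through December 2032 contribute their day counts.
Then 30 days into January 2033.
Total: 21 + 30 + 31 + 31 + 30 + 31 + 30 + 31 + 30 = 265.
The subtraction is earlier − later, so the result is −265 → -265.

-265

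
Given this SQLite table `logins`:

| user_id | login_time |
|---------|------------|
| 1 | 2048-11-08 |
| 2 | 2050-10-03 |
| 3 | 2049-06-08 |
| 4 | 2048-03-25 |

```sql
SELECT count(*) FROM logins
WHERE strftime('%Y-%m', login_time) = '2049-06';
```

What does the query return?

Rows with year-month 2049-06: 2049-06-08 → 1.

1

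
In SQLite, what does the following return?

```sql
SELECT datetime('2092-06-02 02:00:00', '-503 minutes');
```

2092-06-01 17:37:00

503 minutes = 8h 23m; -503 minutes from 2092-06-02 02:00:00 is 2092-06-01 17:37:00 (crosses midnight).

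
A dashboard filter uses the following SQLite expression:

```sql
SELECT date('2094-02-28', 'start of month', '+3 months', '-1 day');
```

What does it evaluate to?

`start of month` rewinds 2094-02-28 to 2094-02-01.
Adding +3 months to 2094-02-01 gives 2094-05-01.
Going back 1 day from 2094-05-01 reaches 2094-04-30 (last day of April, 30 days).

2094-04-30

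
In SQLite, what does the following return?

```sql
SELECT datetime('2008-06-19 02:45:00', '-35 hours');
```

-35 hours from 2008-06-19 02:45:00 is 2008-06-17 15:45:00 (crosses midnight).

2008-06-17 15:45:00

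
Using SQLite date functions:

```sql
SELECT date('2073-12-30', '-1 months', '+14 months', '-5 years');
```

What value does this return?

2070-01-30

Adding -1 month to 2073-12-30 gives 2073-11-30.
Adding +14 months to 2073-11-30 gives 2075-01-30.
Adding -5 years to 2075-01-30 gives 2070-01-30.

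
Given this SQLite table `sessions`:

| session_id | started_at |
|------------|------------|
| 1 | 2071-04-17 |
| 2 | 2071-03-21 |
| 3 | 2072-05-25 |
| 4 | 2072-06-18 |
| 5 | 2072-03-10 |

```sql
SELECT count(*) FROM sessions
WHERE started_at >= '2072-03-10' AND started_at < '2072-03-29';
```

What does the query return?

1

Rows in [2072-03-10, 2072-03-29): 2072-03-10 → 1 row.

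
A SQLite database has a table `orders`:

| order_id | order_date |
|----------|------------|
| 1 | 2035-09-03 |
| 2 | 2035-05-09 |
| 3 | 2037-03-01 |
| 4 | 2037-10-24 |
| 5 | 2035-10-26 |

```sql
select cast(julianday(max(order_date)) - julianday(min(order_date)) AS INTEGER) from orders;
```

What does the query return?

MIN = 2035-05-09, MAX = 2037-10-24.
22 days remain in May 2035 after the 9th (31 − 9).
Full months from June 2035 through September 2037 contribute their day counts.
Then 24 days into October 2037.
Total: 22 + 30 + 31 + 31 + 30 + 31 + 30 + 31 + 31 + 29 + 31 + 30 + 31 + 30 + 31 + 31 + 30 + 31 + 30 + 31 + 31 + 28 + 31 + 30 + 31 + 30 + 31 + 31 + 30 + 24 = 899.

899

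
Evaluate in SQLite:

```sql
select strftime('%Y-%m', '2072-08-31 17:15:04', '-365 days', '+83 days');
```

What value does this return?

First apply '-365 days', '+83 days': 2072-08-31 17:15:04 → 2071-11-23 17:15:04.
`%Y-%m` extracts the year-month: 2071-11.

2071-11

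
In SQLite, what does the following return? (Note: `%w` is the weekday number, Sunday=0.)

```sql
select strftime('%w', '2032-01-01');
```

4

2032-01-01 is a Thursday; with Sunday=0 that is 4.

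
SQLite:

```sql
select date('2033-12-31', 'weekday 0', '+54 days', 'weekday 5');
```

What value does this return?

2034-02-24

`weekday 0` advances to the next Sunday; 2033-12-31 is a Saturday, so it moves forward to 2034-01-01.
Applying '+54 days' to 2034-01-01: counting 54 days forward gives 2034-02-24.
`weekday 5` advances to the next Friday; 2034-02-24 is already a Friday, so it stays at 2034-02-24.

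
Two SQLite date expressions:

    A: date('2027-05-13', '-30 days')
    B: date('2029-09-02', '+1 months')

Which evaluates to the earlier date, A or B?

A = 2027-04-13.
B = 2029-10-02.
A is earlier.

A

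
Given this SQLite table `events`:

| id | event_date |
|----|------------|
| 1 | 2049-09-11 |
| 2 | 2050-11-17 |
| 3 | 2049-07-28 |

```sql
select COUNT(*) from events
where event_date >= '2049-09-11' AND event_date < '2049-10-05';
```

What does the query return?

Rows in [2049-09-11, 2049-10-05): 2049-09-11 → 1 row.

1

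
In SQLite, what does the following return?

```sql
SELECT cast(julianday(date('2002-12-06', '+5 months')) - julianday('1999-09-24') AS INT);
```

1320

Adding +5 months to 2002-12-06 gives 2003-05-06.
6 days remain in September 1999 after the 24th (30 − 24).
Full months from October 1999 through April 2003 contribute their day counts.
Then 6 days into May 2003.
Total: 6 + 31 + 30 + 31 + 31 + 29 + 31 + 30 + 31 + 30 + 31 + 31 + 30 + 31 + 30 + 31 + 31 + 28 + 31 + 30 + 31 + 30 + 31 + 31 + 30 + 31 + 30 + 31 + 31 + 28 + 31 + 30 + 31 + 30 + 31 + 31 + 30 + 31 + 30 + 31 + 31 + 28 + 31 + 30 + 6 = 1320.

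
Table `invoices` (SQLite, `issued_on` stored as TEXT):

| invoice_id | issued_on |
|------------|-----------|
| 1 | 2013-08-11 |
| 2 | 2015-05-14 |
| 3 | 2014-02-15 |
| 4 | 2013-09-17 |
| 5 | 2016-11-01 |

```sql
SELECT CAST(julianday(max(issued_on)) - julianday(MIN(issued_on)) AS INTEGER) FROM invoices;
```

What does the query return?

1178

MIN = 2013-08-11, MAX = 2016-11-01.
20 days remain in August 2013 after the 11th (31 − 11).
Full months from September 2013 through October 2016 contribute their day counts.
Then 1 day into November 2016.
Total: 20 + 30 + 31 + 30 + 31 + 31 + 28 + 31 + 30 + 31 + 30 + 31 + 31 + 30 + 31 + 30 + 31 + 31 + 28 + 31 + 30 + 31 + 30 + 31 + 31 + 30 + 31 + 30 + 31 + 31 + 29 + 31 + 30 + 31 + 30 + 31 + 31 + 30 + 31 + 1 = 1178.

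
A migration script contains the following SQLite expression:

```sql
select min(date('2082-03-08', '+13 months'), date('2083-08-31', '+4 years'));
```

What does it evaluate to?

date('2082-03-08', '+13 months') → 2083-04-08.
date('2083-08-31', '+4 years') → 2087-08-31.
Earlier of the two is 2083-04-08.

2083-04-08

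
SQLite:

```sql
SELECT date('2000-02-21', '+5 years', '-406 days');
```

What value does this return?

2004-01-12

Adding +5 years to 2000-02-21 gives 2005-02-21.
Applying '-406 days' to 2005-02-21: counting 406 days back gives 2004-01-12.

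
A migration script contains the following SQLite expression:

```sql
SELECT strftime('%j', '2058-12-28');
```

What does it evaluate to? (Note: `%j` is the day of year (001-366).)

Day-of-year for 2058-12-28: days since 2058-01-01 inclusive = 362, zero-padded to 362.

362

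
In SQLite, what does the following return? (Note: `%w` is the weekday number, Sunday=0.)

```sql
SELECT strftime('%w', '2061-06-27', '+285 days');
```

First apply '+285 days': 2061-06-27 → 2062-04-08.
2062-04-08 is a Saturday; with Sunday=0 that is 6.

6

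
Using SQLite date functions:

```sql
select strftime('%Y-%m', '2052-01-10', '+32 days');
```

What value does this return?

2052-02

First apply '+32 days': 2052-01-10 → 2052-02-11.
`%Y-%m` extracts the year-month: 2052-02.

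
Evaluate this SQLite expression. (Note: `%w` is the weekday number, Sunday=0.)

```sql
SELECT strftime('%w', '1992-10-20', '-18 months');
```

6

First apply '-18 months': 1992-10-20 → 1991-04-20.
1991-04-20 is a Saturday; with Sunday=0 that is 6.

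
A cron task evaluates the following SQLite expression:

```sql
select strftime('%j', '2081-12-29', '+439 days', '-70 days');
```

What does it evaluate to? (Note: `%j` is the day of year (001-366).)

002

First apply '+439 days', '-70 days': 2081-12-29 → 2083-01-02.
Day-of-year for 2083-01-02: days since 2083-01-01 inclusive = 2, zero-padded to 002.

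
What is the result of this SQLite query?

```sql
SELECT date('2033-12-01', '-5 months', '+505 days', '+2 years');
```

2036-11-18

Adding -5 months to 2033-12-01 gives 2033-07-01.
Applying '+505 days' to 2033-07-01: counting 505 days forward gives 2034-11-18.
Adding +2 years to 2034-11-18 gives 2036-11-18.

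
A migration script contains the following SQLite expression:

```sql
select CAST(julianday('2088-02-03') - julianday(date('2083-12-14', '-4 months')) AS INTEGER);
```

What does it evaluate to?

1634

Adding -4 months to 2083-12-14 gives 2083-08-14.
17 days remain in August 2083 after the 14th (31 − 14).
Full months from September 2083 through January 2088 contribute their day counts.
Then 3 days into February 2088.
Total: 17 + 30 + 31 + 30 + 31 + 31 + 29 + 31 + 30 + 31 + 30 + 31 + 31 + 30 + 31 + 30 + 31 + 31 + 28 + 31 + 30 + 31 + 30 + 31 + 31 + 30 + 31 + 30 + 31 + 31 + 28 + 31 + 30 + 31 + 30 + 31 + 31 + 30 + 31 + 30 + 31 + 31 + 28 + 31 + 30 + 31 + 30 + 31 + 31 + 30 + 31 + 30 + 31 + 31 + 3 = 1634.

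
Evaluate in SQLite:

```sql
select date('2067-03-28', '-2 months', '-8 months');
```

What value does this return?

2066-05-28

Adding -2 months to 2067-03-28 gives 2067-01-28.
Adding -8 months to 2067-01-28 gives 2066-05-28.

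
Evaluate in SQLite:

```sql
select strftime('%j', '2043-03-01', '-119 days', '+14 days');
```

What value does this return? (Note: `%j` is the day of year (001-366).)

320

First apply '-119 days', '+14 days': 2043-03-01 → 2042-11-16.
Day-of-year for 2042-11-16: days since 2042-01-01 inclusive = 320, zero-padded to 320.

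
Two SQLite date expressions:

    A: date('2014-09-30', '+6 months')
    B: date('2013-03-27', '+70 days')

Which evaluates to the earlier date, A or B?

B

A = 2015-03-30.
B = 2013-06-05.
B is earlier.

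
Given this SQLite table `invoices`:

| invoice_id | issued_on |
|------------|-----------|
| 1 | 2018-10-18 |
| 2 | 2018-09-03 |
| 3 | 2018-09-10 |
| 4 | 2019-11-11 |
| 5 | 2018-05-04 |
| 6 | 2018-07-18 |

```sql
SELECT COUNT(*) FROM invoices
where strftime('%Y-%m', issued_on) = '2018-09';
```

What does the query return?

Rows with year-month 2018-09: 2018-09-03, 2018-09-10 → 2.

2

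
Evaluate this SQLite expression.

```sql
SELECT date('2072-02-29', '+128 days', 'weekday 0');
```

2072-07-10

Applying '+128 days' to 2072-02-29: counting 128 days forward gives 2072-07-06.
`weekday 0` advances to the next Sunday; 2072-07-06 is a Wednesday, so it moves forward to 2072-07-10.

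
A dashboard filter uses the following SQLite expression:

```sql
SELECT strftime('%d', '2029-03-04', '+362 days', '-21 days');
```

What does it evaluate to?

First apply '+362 days', '-21 days': 2029-03-04 → 2030-02-08.
`%d` extracts the 2-digit day of month: 08.

08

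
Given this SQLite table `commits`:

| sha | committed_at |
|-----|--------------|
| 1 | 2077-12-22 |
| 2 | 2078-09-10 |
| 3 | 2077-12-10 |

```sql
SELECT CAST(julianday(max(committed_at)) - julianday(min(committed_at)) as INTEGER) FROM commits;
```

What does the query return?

274

MIN = 2077-12-10, MAX = 2078-09-10.
21 days remain in December 2077 after the 10th (31 − 10).
Full months from January 2078 through August 2078 contribute their day counts.
Then 10 days into September 2078.
Total: 21 + 31 + 28 + 31 + 30 + 31 + 30 + 31 + 31 + 10 = 274.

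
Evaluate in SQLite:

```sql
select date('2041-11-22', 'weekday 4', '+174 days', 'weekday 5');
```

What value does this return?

2042-05-23

`weekday 4` advances to the next Thursday; 2041-11-22 is a Friday, so it moves forward to 2041-11-28.
Applying '+174 days' to 2041-11-28: counting 174 days forward gives 2042-05-21.
`weekday 5` advances to the next Friday; 2042-05-21 is a Wednesday, so it moves forward to 2042-05-23.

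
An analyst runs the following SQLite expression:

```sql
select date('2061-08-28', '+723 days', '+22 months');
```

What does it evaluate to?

2065-06-21

Applying '+723 days' to 2061-08-28: counting 723 days forward gives 2063-08-21.
Adding +22 months to 2063-08-21 gives 2065-06-21.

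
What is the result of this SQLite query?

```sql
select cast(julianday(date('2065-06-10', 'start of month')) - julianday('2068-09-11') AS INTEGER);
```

`start of month` rewinds 2065-06-10 to 2065-06-01.
29 days remain in June 2065 after the 1st (30 − 1).
Full months from July 2065 through August 2068 contribute their day counts.
Then 11 days into September 2068.
Total: 29 + 31 + 31 + 30 + 31 + 30 + 31 + 31 + 28 + 31 + 30 + 31 + 30 + 31 + 31 + 30 + 31 + 30 + 31 + 31 + 28 + 31 + 30 + 31 + 30 + 31 + 31 + 30 + 31 + 30 + 31 + 31 + 29 + 31 + 30 + 31 + 30 + 31 + 31 + 11 = 1198.
The subtraction is earlier − later, so the result is −1198 → -1198.

-1198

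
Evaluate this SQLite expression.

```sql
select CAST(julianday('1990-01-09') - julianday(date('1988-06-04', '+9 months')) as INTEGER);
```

311

Adding +9 months to 1988-06-04 gives 1989-03-04.
27 days remain in March 1989 after the 4th (31 − 4).
Full months from April 1989 through December 1989 contribute their day counts.
Then 9 days into January 1990.
Total: 27 + 30 + 31 + 30 + 31 + 31 + 30 + 31 + 30 + 31 + 9 = 311.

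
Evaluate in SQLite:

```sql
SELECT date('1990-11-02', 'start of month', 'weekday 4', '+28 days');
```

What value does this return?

1990-11-29

`start of month` rewinds 1990-11-02 to 1990-11-01.
`weekday 4` advances to the next Thursday; 1990-11-01 is already a Thursday, so it stays at 1990-11-01.
Advancing 28 more days within November lands on 1990-11-29.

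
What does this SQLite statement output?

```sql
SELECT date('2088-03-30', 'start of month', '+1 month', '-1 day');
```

2088-03-31

`start of month` rewinds 2088-03-30 to 2088-03-01.
Adding +1 month to 2088-03-01 gives 2088-04-01.
Going back 1 day from 2088-04-01 reaches 2088-03-31 (last day of March, 31 days).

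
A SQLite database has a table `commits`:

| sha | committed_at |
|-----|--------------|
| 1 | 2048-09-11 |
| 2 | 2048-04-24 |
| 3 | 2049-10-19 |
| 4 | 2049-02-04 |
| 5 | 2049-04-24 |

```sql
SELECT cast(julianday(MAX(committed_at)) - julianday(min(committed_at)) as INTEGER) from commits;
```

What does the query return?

MIN = 2048-04-24, MAX = 2049-10-19.
6 days remain in April 2048 after the 24th (30 − 24).
Full months from May 2048 through September 2049 contribute their day counts.
Then 19 days into October 2049.
Total: 6 + 31 + 30 + 31 + 31 + 30 + 31 + 30 + 31 + 31 + 28 + 31 + 30 + 31 + 30 + 31 + 31 + 30 + 19 = 543.

543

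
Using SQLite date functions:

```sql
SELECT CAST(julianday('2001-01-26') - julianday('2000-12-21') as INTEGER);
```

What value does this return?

10 days remain in December 2000 after the 21st (31 − 21).
Then 26 days into January 2001.
Total: 10 + 26 = 36.

36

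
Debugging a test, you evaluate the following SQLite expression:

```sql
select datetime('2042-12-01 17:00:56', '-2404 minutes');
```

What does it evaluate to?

2042-11-30 00:56:56

2404 minutes = 40h 4m; -2404 minutes from 2042-12-01 17:00:56 is 2042-11-30 00:56:56 (crosses midnight).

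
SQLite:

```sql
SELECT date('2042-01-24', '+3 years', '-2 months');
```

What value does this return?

Adding +3 years to 2042-01-24 gives 2045-01-24.
Adding -2 months to 2045-01-24 gives 2044-11-24.

2044-11-24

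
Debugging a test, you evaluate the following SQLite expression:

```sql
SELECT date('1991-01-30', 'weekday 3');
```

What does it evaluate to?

`weekday 3` advances to the next Wednesday; 1991-01-30 is already a Wednesday, so it stays at 1991-01-30.

1991-01-30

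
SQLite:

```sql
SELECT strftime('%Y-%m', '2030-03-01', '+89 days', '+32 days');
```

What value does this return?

First apply '+89 days', '+32 days': 2030-03-01 → 2030-06-30.
`%Y-%m` extracts the year-month: 2030-06.

2030-06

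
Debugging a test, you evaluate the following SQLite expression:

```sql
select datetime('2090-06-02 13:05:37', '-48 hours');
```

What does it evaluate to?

-48 hours from 2090-06-02 13:05:37 is 2090-05-31 13:05:37 (crosses midnight).

2090-05-31 13:05:37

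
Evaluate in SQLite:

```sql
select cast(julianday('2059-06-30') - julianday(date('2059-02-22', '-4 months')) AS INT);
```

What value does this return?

251

Adding -4 months to 2059-02-22 gives 2058-10-22.
9 days remain in October 2058 after the 22nd (31 − 22).
Full months from November 2058 through May 2059 contribute their day counts.
Then 30 days into June 2059.
Total: 9 + 30 + 31 + 31 + 28 + 31 + 30 + 31 + 30 = 251.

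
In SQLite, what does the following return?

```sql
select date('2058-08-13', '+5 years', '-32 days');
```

2063-07-12

Adding +5 years to 2058-08-13 gives 2063-08-13.
Going back 13 days from 2063-08-13 reaches 2063-07-31 (last day of July, 31 days).
Going back 19 days within July lands on 2063-07-12.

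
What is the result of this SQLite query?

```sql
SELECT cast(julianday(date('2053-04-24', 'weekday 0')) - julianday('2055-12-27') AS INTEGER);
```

`weekday 0` advances to the next Sunday; 2053-04-24 is a Thursday, so it moves forward to 2053-04-27.
3 days remain in April 2053 after the 27th (30 − 27).
Full months from May 2053 through November 2055 contribute their day counts.
Then 27 days into December 2055.
Total: 3 + 31 + 30 + 31 + 31 + 30 + 31 + 30 + 31 + 31 + 28 + 31 + 30 + 31 + 30 + 31 + 31 + 30 + 31 + 30 + 31 + 31 + 28 + 31 + 30 + 31 + 30 + 31 + 31 + 30 + 31 + 30 + 27 = 974.
The subtraction is earlier − later, so the result is −974 → -974.

-974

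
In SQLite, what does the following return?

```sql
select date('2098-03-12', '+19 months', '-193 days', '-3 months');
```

2099-01-02

Adding +19 months to 2098-03-12 gives 2099-10-12.
Applying '-193 days' to 2099-10-12: counting 193 days back gives 2099-04-02.
Adding -3 months to 2099-04-02 gives 2099-01-02.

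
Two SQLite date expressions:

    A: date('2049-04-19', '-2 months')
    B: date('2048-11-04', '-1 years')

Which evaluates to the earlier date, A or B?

A = 2049-02-19.
B = 2047-11-04.
B is earlier.

B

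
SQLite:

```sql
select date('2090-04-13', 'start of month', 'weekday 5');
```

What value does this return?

2090-04-07

`start of month` rewinds 2090-04-13 to 2090-04-01.
`weekday 5` advances to the next Friday; 2090-04-01 is a Saturday, so it moves forward to 2090-04-07.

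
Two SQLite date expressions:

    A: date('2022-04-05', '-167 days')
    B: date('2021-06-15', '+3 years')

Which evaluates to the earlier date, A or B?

A = 2021-10-20.
B = 2024-06-15.
A is earlier.

A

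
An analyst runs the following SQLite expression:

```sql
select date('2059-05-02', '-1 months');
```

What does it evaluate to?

2059-04-02

Adding -1 month to 2059-05-02 gives 2059-04-02.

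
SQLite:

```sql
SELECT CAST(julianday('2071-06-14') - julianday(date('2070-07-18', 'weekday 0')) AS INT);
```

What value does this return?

329

`weekday 0` advances to the next Sunday; 2070-07-18 is a Friday, so it moves forward to 2070-07-20.
11 days remain in July 2070 after the 20th (31 − 20).
Full months from August 2070 through May 2071 contribute their day counts.
Then 14 days into June 2071.
Total: 11 + 31 + 30 + 31 + 30 + 31 + 31 + 28 + 31 + 30 + 31 + 14 = 329.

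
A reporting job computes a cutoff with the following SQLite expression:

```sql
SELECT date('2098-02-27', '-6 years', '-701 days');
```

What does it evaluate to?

Adding -6 years to 2098-02-27 gives 2092-02-27.
Applying '-701 days' to 2092-02-27: counting 701 days back gives 2090-03-28.

2090-03-28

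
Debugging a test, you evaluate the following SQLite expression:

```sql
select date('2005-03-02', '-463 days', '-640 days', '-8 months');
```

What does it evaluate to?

2001-06-23

Applying '-463 days' to 2005-03-02: counting 463 days back gives 2003-11-25.
Applying '-640 days' to 2003-11-25: counting 640 days back gives 2002-02-23.
Adding -8 months to 2002-02-23 gives 2001-06-23.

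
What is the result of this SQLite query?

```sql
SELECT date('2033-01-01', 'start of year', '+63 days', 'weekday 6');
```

2033-03-05

`start of year` rewinds 2033-01-01 to 2033-01-01.
Applying '+63 days' to 2033-01-01: counting 63 days forward gives 2033-03-05.
`weekday 6` advances to the next Saturday; 2033-03-05 is already a Saturday, so it stays at 2033-03-05.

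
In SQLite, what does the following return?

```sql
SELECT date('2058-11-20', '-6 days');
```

2058-11-14

Going back 6 days within November lands on 2058-11-14.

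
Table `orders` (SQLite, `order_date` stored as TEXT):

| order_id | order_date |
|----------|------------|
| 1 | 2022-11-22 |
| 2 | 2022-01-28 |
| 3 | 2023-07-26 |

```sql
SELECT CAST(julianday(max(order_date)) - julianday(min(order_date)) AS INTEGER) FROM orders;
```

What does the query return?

MIN = 2022-01-28, MAX = 2023-07-26.
3 days remain in January 2022 after the 28th (31 − 28).
Full months from February 2022 through June 2023 contribute their day counts.
Then 26 days into July 2023.
Total: 3 + 28 + 31 + 30 + 31 + 30 + 31 + 31 + 30 + 31 + 30 + 31 + 31 + 28 + 31 + 30 + 31 + 30 + 26 = 544.

544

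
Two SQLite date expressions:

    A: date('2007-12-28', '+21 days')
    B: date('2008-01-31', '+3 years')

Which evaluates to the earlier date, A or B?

A = 2008-01-18.
B = 2011-01-31.
A is earlier.

A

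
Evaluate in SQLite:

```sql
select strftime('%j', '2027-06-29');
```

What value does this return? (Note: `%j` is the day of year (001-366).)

180

Day-of-year for 2027-06-29: days since 2027-01-01 inclusive = 180, zero-padded to 180.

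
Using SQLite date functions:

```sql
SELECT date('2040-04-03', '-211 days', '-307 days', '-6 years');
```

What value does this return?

Applying '-211 days' to 2040-04-03: counting 211 days back gives 2039-09-05.
Applying '-307 days' to 2039-09-05: counting 307 days back gives 2038-11-02.
Adding -6 years to 2038-11-02 gives 2032-11-02.

2032-11-02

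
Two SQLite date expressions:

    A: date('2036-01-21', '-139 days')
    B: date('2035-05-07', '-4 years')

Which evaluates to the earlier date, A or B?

A = 2035-09-04.
B = 2031-05-07.
B is earlier.

B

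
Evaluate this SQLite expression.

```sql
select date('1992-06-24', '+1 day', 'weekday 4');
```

Advancing 1 more day within June lands on 1992-06-25.
`weekday 4` advances to the next Thursday; 1992-06-25 is already a Thursday, so it stays at 1992-06-25.

1992-06-25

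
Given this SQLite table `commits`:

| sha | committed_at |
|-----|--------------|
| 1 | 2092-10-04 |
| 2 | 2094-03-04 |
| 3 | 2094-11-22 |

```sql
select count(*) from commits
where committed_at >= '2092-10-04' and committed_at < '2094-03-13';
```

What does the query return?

Rows in [2092-10-04, 2094-03-13): 2092-10-04, 2094-03-04 → 2 rows.

2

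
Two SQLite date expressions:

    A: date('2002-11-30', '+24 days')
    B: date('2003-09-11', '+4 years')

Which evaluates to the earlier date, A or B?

A

A = 2002-12-24.
B = 2007-09-11.
A is earlier.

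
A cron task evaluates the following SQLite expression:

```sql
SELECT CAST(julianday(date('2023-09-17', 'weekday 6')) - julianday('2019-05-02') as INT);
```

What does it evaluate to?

`weekday 6` advances to the next Saturday; 2023-09-17 is a Sunday, so it moves forward to 2023-09-23.
29 days remain in May 2019 after the 2nd (31 − 2).
Full months from June 2019 through August 2023 contribute their day counts.
Then 23 days into September 2023.
Total: 29 + 30 + 31 + 31 + 30 + 31 + 30 + 31 + 31 + 29 + 31 + 30 + 31 + 30 + 31 + 31 + 30 + 31 + 30 + 31 + 31 + 28 + 31 + 30 + 31 + 30 + 31 + 31 + 30 + 31 + 30 + 31 + 31 + 28 + 31 + 30 + 31 + 30 + 31 + 31 + 30 + 31 + 30 + 31 + 31 + 28 + 31 + 30 + 31 + 30 + 31 + 31 + 23 = 1605.

1605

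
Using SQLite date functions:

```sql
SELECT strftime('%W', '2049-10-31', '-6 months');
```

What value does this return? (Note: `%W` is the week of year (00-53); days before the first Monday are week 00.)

First apply '-6 months': 2049-10-31 → 2049-05-01.
2049-05-01 is a Saturday. SQLite's %W counts Mondays since the year started; the result is 17.

17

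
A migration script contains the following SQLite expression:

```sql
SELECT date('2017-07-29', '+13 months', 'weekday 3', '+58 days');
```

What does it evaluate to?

2018-10-26

Adding +13 months to 2017-07-29 gives 2018-08-29.
`weekday 3` advances to the next Wednesday; 2018-08-29 is already a Wednesday, so it stays at 2018-08-29.
Applying '+58 days' to 2018-08-29: counting 58 days forward gives 2018-10-26.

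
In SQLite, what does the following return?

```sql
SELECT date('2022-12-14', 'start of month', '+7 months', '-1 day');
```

`start of month` rewinds 2022-12-14 to 2022-12-01.
Adding +7 months to 2022-12-01 gives 2023-07-01.
Going back 1 day from 2023-07-01 reaches 2023-06-30 (last day of June, 30 days).

2023-06-30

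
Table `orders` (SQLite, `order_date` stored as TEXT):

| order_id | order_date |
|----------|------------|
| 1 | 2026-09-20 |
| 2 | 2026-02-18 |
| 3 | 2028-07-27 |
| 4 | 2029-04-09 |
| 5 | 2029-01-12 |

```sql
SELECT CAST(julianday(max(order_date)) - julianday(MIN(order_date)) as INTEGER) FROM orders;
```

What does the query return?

1146

MIN = 2026-02-18, MAX = 2029-04-09.
10 days remain in February 2026 after the 18th (28 − 18).
Full months from March 2026 through March 2029 contribute their day counts.
Then 9 days into April 2029.
Total: 10 + 31 + 30 + 31 + 30 + 31 + 31 + 30 + 31 + 30 + 31 + 31 + 28 + 31 + 30 + 31 + 30 + 31 + 31 + 30 + 31 + 30 + 31 + 31 + 29 + 31 + 30 + 31 + 30 + 31 + 31 + 30 + 31 + 30 + 31 + 31 + 28 + 31 + 9 = 1146.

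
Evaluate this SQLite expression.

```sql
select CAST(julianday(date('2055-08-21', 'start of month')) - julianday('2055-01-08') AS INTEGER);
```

`start of month` rewinds 2055-08-21 to 2055-08-01.
23 days remain in January 2055 after the 8th (31 − 8).
Full months from February 2055 through July 2055 contribute their day counts.
Then 1 day into August 2055.
Total: 23 + 28 + 31 + 30 + 31 + 30 + 31 + 1 = 205.

205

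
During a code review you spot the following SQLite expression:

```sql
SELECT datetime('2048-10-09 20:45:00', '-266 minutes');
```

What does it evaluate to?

2048-10-09 16:19:00

266 minutes = 4h 26m; -266 minutes from 2048-10-09 20:45:00 is 2048-10-09 16:19:00.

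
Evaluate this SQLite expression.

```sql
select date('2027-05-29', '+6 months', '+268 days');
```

Adding +6 months to 2027-05-29 gives 2027-11-29.
Applying '+268 days' to 2027-11-29: counting 268 days forward gives 2028-08-23.

2028-08-23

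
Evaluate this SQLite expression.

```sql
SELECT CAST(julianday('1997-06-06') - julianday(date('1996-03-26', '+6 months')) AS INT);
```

Adding +6 months to 1996-03-26 gives 1996-09-26.
4 days remain in September 1996 after the 26th (30 − 26).
Full months from October 1996 through May 1997 contribute their day counts.
Then 6 days into June 1997.
Total: 4 + 31 + 30 + 31 + 31 + 28 + 31 + 30 + 31 + 6 = 253.

253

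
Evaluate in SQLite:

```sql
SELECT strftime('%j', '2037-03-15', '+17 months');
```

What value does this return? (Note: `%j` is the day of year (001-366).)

First apply '+17 months': 2037-03-15 → 2038-08-15.
Day-of-year for 2038-08-15: days since 2038-01-01 inclusive = 227, zero-padded to 227.

227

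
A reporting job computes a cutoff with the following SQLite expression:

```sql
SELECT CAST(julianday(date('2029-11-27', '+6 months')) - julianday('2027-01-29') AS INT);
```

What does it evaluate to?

Adding +6 months to 2029-11-27 gives 2030-05-27.
2 days remain in January 2027 after the 29th (31 − 29).
Full months from February 2027 through April 2030 contribute their day counts.
Then 27 days into May 2030.
Total: 2 + 28 + 31 + 30 + 31 + 30 + 31 + 31 + 30 + 31 + 30 + 31 + 31 + 29 + 31 + 30 + 31 + 30 + 31 + 31 + 30 + 31 + 30 + 31 + 31 + 28 + 31 + 30 + 31 + 30 + 31 + 31 + 30 + 31 + 30 + 31 + 31 + 28 + 31 + 30 + 27 = 1214.

1214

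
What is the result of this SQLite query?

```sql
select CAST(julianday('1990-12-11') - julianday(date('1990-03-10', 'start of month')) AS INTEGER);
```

`start of month` rewinds 1990-03-10 to 1990-03-01.
30 days remain in March 1990 after the 1st (31 − 1).
Full months from April 1990 through November 1990 contribute their day counts.
Then 11 days into December 1990.
Total: 30 + 30 + 31 + 30 + 31 + 31 + 30 + 31 + 30 + 11 = 285.

285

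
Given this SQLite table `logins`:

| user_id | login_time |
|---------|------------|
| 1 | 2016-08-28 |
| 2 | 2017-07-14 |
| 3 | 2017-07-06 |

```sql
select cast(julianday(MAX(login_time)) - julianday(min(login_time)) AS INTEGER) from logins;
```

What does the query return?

MIN = 2016-08-28, MAX = 2017-07-14.
3 days remain in August 2016 after the 28th (31 − 28).
Full months from September 2016 through June 2017 contribute their day counts.
Then 14 days into July 2017.
Total: 3 + 30 + 31 + 30 + 31 + 31 + 28 + 31 + 30 + 31 + 30 + 14 = 320.

320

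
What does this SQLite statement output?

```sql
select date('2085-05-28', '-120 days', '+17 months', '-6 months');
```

Applying '-120 days' to 2085-05-28: counting 120 days back gives 2085-01-28.
Adding +17 months to 2085-01-28 gives 2086-06-28.
Adding -6 months to 2086-06-28 gives 2085-12-28.

2085-12-28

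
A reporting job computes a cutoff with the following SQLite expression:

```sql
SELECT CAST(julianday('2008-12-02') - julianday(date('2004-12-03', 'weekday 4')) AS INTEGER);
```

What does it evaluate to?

`weekday 4` advances to the next Thursday; 2004-12-03 is a Friday, so it moves forward to 2004-12-09.
22 days remain in December 2004 after the 9th (31 − 9).
Full months from January 2005 through November 2008 contribute their day counts.
Then 2 days into December 2008.
Total: 22 + 31 + 28 + 31 + 30 + 31 + 30 + 31 + 31 + 30 + 31 + 30 + 31 + 31 + 28 + 31 + 30 + 31 + 30 + 31 + 31 + 30 + 31 + 30 + 31 + 31 + 28 + 31 + 30 + 31 + 30 + 31 + 31 + 30 + 31 + 30 + 31 + 31 + 29 + 31 + 30 + 31 + 30 + 31 + 31 + 30 + 31 + 30 + 2 = 1454.

1454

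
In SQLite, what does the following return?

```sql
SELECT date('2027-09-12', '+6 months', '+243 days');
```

Adding +6 months to 2027-09-12 gives 2028-03-12.
Applying '+243 days' to 2028-03-12: counting 243 days forward gives 2028-11-10.

2028-11-10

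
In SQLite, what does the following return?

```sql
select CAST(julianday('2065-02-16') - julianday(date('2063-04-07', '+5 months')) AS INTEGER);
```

Adding +5 months to 2063-04-07 gives 2063-09-07.
23 days remain in September 2063 after the 7th (30 − 7).
Full months from October 2063 through January 2065 contribute their day counts.
Then 16 days into February 2065.
Total: 23 + 31 + 30 + 31 + 31 + 29 + 31 + 30 + 31 + 30 + 31 + 31 + 30 + 31 + 30 + 31 + 31 + 16 = 528.

528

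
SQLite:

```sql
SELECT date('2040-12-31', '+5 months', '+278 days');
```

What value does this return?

2042-03-05

Adding +5 months to 2040-12-31 gives 2041-05-31.
Applying '+278 days' to 2041-05-31: counting 278 days forward gives 2042-03-05.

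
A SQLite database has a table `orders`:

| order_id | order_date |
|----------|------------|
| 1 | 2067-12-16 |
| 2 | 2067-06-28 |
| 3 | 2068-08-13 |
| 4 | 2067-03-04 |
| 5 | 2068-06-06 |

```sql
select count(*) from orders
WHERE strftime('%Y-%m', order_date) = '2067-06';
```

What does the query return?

Rows with year-month 2067-06: 2067-06-28 → 1.

1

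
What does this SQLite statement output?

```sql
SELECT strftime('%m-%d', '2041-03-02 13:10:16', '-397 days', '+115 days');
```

First apply '-397 days', '+115 days': 2041-03-02 13:10:16 → 2040-05-24 13:10:16.
`%m-%d` extracts the month-day: 05-24.

05-24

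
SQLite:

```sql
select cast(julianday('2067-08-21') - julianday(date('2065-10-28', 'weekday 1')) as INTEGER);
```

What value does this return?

657

`weekday 1` advances to the next Monday; 2065-10-28 is a Wednesday, so it moves forward to 2065-11-02.
28 days remain in November 2065 after the 2nd (30 − 2).
Full months from December 2065 through July 2067 contribute their day counts.
Then 21 days into August 2067.
Total: 28 + 31 + 31 + 28 + 31 + 30 + 31 + 30 + 31 + 31 + 30 + 31 + 30 + 31 + 31 + 28 + 31 + 30 + 31 + 30 + 31 + 21 = 657.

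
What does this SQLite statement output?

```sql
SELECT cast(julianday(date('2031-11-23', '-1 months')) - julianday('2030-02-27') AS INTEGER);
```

603

Adding -1 month to 2031-11-23 gives 2031-10-23.
1 day remains in February 2030 after the 27th (28 − 27).
Full months from March 2030 through September 2031 contribute their day counts.
Then 23 days into October 2031.
Total: 1 + 31 + 30 + 31 + 30 + 31 + 31 + 30 + 31 + 30 + 31 + 31 + 28 + 31 + 30 + 31 + 30 + 31 + 31 + 30 + 23 = 603.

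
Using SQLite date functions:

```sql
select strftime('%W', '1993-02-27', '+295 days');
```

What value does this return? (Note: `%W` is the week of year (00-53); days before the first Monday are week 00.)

First apply '+295 days': 1993-02-27 → 1993-12-19.
1993-12-19 is a Sunday. SQLite's %W counts Mondays since the year started; the result is 50.

50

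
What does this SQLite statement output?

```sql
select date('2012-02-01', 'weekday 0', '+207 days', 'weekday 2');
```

2012-09-04

`weekday 0` advances to the next Sunday; 2012-02-01 is a Wednesday, so it moves forward to 2012-02-05.
Applying '+207 days' to 2012-02-05: counting 207 days forward gives 2012-08-30.
`weekday 2` advances to the next Tuesday; 2012-08-30 is a Thursday, so it moves forward to 2012-09-04.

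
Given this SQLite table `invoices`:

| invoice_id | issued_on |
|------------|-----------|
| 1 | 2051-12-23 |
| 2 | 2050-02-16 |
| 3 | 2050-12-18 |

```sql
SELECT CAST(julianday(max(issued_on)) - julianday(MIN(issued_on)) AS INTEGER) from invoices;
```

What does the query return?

675

MIN = 2050-02-16, MAX = 2051-12-23.
12 days remain in February 2050 after the 16th (28 − 16).
Full months from March 2050 through November 2051 contribute their day counts.
Then 23 days into December 2051.
Total: 12 + 31 + 30 + 31 + 30 + 31 + 31 + 30 + 31 + 30 + 31 + 31 + 28 + 31 + 30 + 31 + 30 + 31 + 31 + 30 + 31 + 30 + 23 = 675.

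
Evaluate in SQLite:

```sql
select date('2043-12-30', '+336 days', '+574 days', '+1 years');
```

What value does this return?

Applying '+336 days' to 2043-12-30: counting 336 days forward gives 2044-11-30.
Applying '+574 days' to 2044-11-30: counting 574 days forward gives 2046-06-27.
Adding +1 year to 2046-06-27 gives 2047-06-27.

2047-06-27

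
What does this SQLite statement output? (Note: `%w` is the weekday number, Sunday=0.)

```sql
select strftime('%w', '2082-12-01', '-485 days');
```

First apply '-485 days': 2082-12-01 → 2081-08-03.
2081-08-03 is a Sunday; with Sunday=0 that is 0.

0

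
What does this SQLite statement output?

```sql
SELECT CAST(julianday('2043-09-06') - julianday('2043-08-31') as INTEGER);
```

0 days remain in August 2043 after the 31st (31 − 31).
Then 6 days into September 2043.
Total: 0 + 6 = 6.

6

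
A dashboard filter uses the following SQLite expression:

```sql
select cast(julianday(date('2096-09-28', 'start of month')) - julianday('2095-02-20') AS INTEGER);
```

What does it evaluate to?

`start of month` rewinds 2096-09-28 to 2096-09-01.
8 days remain in February 2095 after the 20th (28 − 20).
Full months from March 2095 through August 2096 contribute their day counts.
Then 1 day into September 2096.
Total: 8 + 31 + 30 + 31 + 30 + 31 + 31 + 30 + 31 + 30 + 31 + 31 + 29 + 31 + 30 + 31 + 30 + 31 + 31 + 1 = 559.

559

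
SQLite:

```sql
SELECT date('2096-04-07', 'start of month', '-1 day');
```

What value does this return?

`start of month` rewinds 2096-04-07 to 2096-04-01.
Going back 1 day from 2096-04-01 reaches 2096-03-31 (last day of March, 31 days).

2096-03-31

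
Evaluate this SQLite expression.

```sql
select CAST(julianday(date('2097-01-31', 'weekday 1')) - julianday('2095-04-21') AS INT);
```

`weekday 1` advances to the next Monday; 2097-01-31 is a Thursday, so it moves forward to 2097-02-04.
9 days remain in April 2095 after the 21st (30 − 21).
Full months from May 2095 through January 2097 contribute their day counts.
Then 4 days into February 2097.
Total: 9 + 31 + 30 + 31 + 31 + 30 + 31 + 30 + 31 + 31 + 29 + 31 + 30 + 31 + 30 + 31 + 31 + 30 + 31 + 30 + 31 + 31 + 4 = 655.

655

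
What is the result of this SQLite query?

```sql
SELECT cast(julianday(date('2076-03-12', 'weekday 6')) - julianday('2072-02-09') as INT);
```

`weekday 6` advances to the next Saturday; 2076-03-12 is a Thursday, so it moves forward to 2076-03-14.
20 days remain in February 2072 after the 9th (29 − 9).
Full months from March 2072 through February 2076 contribute their day counts.
Then 14 days into March 2076.
Total: 20 + 31 + 30 + 31 + 30 + 31 + 31 + 30 + 31 + 30 + 31 + 31 + 28 + 31 + 30 + 31 + 30 + 31 + 31 + 30 + 31 + 30 + 31 + 31 + 28 + 31 + 30 + 31 + 30 + 31 + 31 + 30 + 31 + 30 + 31 + 31 + 28 + 31 + 30 + 31 + 30 + 31 + 31 + 30 + 31 + 30 + 31 + 31 + 29 + 14 = 1495.

1495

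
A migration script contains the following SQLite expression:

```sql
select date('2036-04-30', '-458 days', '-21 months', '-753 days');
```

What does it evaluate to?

2031-04-06

Applying '-458 days' to 2036-04-30: counting 458 days back gives 2035-01-28.
Adding -21 months to 2035-01-28 gives 2033-04-28.
Applying '-753 days' to 2033-04-28: counting 753 days back gives 2031-04-06.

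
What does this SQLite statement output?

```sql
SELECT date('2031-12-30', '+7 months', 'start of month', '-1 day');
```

2032-06-30

Adding +7 months to 2031-12-30 gives 2032-07-30.
`start of month` rewinds 2032-07-30 to 2032-07-01.
Going back 1 day from 2032-07-01 reaches 2032-06-30 (last day of June, 30 days).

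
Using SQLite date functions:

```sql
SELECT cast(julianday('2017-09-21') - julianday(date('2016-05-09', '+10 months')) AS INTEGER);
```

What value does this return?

Adding +10 months to 2016-05-09 gives 2017-03-09.
22 days remain in March 2017 after the 9th (31 − 9).
April 2017: 30 days.
May 2017: 31 days.
June 2017: 30 days.
July 2017: 31 days.
August 2017: 31 days.
Then 21 days into September 2017.
Total: 22 + 30 + 31 + 30 + 31 + 31 + 21 = 196.

196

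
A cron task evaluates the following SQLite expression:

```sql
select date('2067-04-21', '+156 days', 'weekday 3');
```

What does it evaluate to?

Applying '+156 days' to 2067-04-21: counting 156 days forward gives 2067-09-24.
`weekday 3` advances to the next Wednesday; 2067-09-24 is a Saturday, so it moves forward to 2067-09-28.

2067-09-28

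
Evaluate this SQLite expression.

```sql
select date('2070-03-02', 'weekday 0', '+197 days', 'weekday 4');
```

`weekday 0` advances to the next Sunday; 2070-03-02 is already a Sunday, so it stays at 2070-03-02.
Applying '+197 days' to 2070-03-02: counting 197 days forward gives 2070-09-15.
`weekday 4` advances to the next Thursday; 2070-09-15 is a Monday, so it moves forward to 2070-09-18.

2070-09-18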